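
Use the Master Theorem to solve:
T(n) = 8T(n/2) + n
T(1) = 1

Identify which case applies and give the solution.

a=8, b=2, f(n)=n. log_2(8) = 3. Since c=1 < 3, Case 1 applies: T(n) = Θ(n^log_b(a)) = O(n^3).

Answer: O(n^3) - Case 1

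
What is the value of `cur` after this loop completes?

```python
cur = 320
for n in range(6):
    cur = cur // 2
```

Halve 6 times: 320 // 2^6 = 5
`cur` takes the values: 320 → 160 → 80 → 40 → 20 → 10 → 5

Answer: 5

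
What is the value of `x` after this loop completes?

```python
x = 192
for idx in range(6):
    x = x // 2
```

Halve 6 times: 192 // 2^6 = 3
`x` takes the values: 192 → 96 → 48 → 24 → 12 → 6 → 3

Answer: 3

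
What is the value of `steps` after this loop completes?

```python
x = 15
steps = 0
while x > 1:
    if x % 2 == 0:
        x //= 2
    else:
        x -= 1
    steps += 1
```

Steps to reduce 15 to 1
`steps` takes the values: 0 → 1 → 2 → 3 → 4 → 5 → 6

Answer: 6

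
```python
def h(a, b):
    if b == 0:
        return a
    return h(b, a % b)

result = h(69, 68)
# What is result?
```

h(69, 68) -> h(68, 1) -> h(1, 0) -> 1

Answer: 1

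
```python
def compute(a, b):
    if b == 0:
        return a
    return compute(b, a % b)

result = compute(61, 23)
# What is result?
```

compute(61, 23) -> compute(23, 15) -> compute(15, 8) -> compute(8, 7) -> compute(7, 1) -> compute(1, 0) -> 1

Answer: 1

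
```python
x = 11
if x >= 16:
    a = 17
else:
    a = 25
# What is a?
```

Trace:
`x = 11` → x = 11
`if x >= 16: ...` → x >= 16 is False, take else branch → a = 25
So a = 25

Answer: 25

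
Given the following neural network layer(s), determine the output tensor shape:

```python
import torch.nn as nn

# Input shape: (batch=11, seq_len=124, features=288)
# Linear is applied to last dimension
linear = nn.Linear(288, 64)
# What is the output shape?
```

Input: (11, 124, 288) -> Output: (11, 124, 64)

Answer: (11, 124, 64)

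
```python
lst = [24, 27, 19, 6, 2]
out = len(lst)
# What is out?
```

Trace:
`lst = [24, 27, 19, 6, 2]` → lst = [24, 27, 19, 6, 2]
`out = len(lst)` → out = 5
So out = 5

Answer: 5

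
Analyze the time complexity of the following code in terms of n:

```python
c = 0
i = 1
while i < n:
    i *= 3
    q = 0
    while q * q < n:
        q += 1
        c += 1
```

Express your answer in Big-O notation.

Each loop level contributes: log n × √n. Multiplying the contributions gives O(√n log n).

Answer: O(√n log n)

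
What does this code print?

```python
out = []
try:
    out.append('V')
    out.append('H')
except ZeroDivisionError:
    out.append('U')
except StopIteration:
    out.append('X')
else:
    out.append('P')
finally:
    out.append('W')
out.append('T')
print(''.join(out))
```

Execution trace: 'V' (try body) → 'H' (try body, no exception) → 'P' (else) → 'W' (finally) → 'T' (after the try/except). Output: VHPWT

Answer: VHPWT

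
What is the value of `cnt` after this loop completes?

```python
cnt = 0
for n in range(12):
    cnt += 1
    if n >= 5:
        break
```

Loop breaks when n reaches 5, cnt is 6
`cnt` takes the values: 0 → 1 → 2 → 3 → 4 → 5 → 6

Answer: 6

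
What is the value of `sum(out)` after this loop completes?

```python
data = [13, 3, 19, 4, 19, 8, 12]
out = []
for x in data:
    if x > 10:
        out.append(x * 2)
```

Sum of doubled values > 10
`out` takes the values: [] → [26] → [26, 38] → [26, 38, 38] → [26, 38, 38, 24]
So `sum(out)` = 126

Answer: 126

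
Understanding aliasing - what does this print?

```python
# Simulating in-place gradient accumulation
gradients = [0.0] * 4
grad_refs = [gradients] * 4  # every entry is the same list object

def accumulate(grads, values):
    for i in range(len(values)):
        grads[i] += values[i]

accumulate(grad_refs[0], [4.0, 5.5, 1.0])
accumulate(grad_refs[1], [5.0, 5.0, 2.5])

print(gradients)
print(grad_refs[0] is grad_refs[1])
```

Key concept: gradient accumulation aliasing.
Step by step:
`gradients = [0.0] * 4` → gradients = [0.0, 0.0, 0.0, 0.0]
`grad_refs = [gradients] * 4` → grad_refs = [[0.0, 0.0, 0.0, 0.0], [0.0, 0.0, 0.0, 0.0], [0.0, 0.0, 0.0, 0.0], [0.0, 0.0, 0.0, 0.0]]
`accumulate(grad_refs[0], [4.0, 5.5, 1.0])` → gradients = [4.0, 5.5, 1.0, 0.0]; grad_refs = [[4.0, 5.5, 1.0, 0.0], [4.0, 5.5, 1.0, 0.0], [4.0, 5.5, 1.0, 0.0], [4.0, 5.5, 1.0, 0.0]]
`accumulate(grad_refs[1], [5.0, 5.0, 2.5])` → gradients = [9.0, 10.5, 3.5, 0.0]; grad_refs = [[9.0, 10.5, 3.5, 0.0], [9.0, 10.5, 3.5, 0.0], [9.0, 10.5, 3.5, 0.0], [9.0, 10.5, 3.5, 0.0]]
`print(gradients)` → prints [9.0, 10.5, 3.5, 0.0]
`print(grad_refs[0] is grad_refs[1])` → prints True

Answer:
[9.0, 10.5, 3.5, 0.0]
True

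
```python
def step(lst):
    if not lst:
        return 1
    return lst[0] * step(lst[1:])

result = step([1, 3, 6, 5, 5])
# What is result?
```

Product over [1, 3, 6, 5, 5] = 1 * 3 * 6 * 5 * 5 = 450

Answer: 450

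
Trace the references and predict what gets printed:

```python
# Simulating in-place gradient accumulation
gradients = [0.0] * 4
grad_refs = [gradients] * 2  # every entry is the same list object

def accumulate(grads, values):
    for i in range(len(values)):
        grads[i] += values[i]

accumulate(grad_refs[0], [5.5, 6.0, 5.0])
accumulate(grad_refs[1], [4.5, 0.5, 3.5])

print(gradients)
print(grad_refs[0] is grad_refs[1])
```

Key concept: gradient accumulation aliasing.
Step by step:
`gradients = [0.0] * 4` → gradients = [0.0, 0.0, 0.0, 0.0]
`grad_refs = [gradients] * 2` → grad_refs = [[0.0, 0.0, 0.0, 0.0], [0.0, 0.0, 0.0, 0.0]]
`accumulate(grad_refs[0], [5.5, 6.0, 5.0])` → gradients = [5.5, 6.0, 5.0, 0.0]; grad_refs = [[5.5, 6.0, 5.0, 0.0], [5.5, 6.0, 5.0, 0.0]]
`accumulate(grad_refs[1], [4.5, 0.5, 3.5])` → gradients = [10.0, 6.5, 8.5, 0.0]; grad_refs = [[10.0, 6.5, 8.5, 0.0], [10.0, 6.5, 8.5, 0.0]]
`print(gradients)` → prints [10.0, 6.5, 8.5, 0.0]
`print(grad_refs[0] is grad_refs[1])` → prints True

Answer:
[10.0, 6.5, 8.5, 0.0]
True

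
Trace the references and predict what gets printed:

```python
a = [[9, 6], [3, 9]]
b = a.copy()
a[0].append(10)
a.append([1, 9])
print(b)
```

Key concept: shallow copy with nested lists.
Step by step:
`a = [[9, 6], [3, 9]]` → a = [[9, 6], [3, 9]]
`b = a.copy()` → b = [[9, 6], [3, 9]]
`a[0].append(10)` → a = [[9, 6, 10], [3, 9]]; b = [[9, 6, 10], [3, 9]]
`a.append([1, 9])` → a = [[9, 6, 10], [3, 9], [1, 9]]
`print(b)` → prints [[9, 6, 10], [3, 9]]

Answer: [[9, 6, 10], [3, 9]]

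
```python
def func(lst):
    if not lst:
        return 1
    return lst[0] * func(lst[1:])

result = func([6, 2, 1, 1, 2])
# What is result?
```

Product over [6, 2, 1, 1, 2] = 6 * 2 * 1 * 1 * 2 = 24

Answer: 24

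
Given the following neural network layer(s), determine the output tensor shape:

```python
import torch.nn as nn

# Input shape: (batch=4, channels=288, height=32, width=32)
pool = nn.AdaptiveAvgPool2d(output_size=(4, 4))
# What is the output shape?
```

Input: (4, 288, 32, 32) -> Output: (4, 288, 4, 4)

Answer: (4, 288, 4, 4)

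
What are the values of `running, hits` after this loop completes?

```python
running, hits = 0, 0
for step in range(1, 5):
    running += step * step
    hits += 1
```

Sum of squares and count
`running, hits` takes the values: (0, 0) → (1, 0) → (1, 1) → (5, 1) → (5, 2) → (14, 2) → (14, 3) → (30, 3) → (30, 4)

Answer: 30, 4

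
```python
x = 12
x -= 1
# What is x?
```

Trace:
`x = 12` → x = 12
`x -= 1` → x = 11
So x = 11

Answer: 11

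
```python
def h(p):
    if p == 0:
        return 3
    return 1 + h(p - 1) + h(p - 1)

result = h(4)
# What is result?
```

h(p) = 1 + 2·h(p-1), h(0)=3. Closed form: (3+1)·2^4 - 1 = 63.

Answer: 63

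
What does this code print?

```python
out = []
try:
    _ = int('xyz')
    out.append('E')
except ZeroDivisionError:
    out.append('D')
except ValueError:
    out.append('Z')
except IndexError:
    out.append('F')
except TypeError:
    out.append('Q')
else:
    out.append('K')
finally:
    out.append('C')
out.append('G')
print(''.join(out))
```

Execution trace: 'Z' (except ValueError) → 'C' (finally) → 'G' (after the try/except). Output: ZCG

Answer: ZCG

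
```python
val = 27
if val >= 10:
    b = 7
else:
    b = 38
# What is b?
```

Trace:
`val = 27` → val = 27
`if val >= 10: ...` → val >= 10 is True → b = 7
So b = 7

Answer: 7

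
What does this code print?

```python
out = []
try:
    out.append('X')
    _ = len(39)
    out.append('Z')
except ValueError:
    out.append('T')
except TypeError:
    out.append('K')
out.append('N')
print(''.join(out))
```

Execution trace: 'X' (try body) → 'K' (except TypeError) → 'N' (after the try/except). Output: XKN

Answer: XKN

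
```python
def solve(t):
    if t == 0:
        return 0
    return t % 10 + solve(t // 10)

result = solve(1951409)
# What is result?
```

Sum of digits of 1951409: 9 + 0 + 4 + 1 + 5 + 9 + 1 = 29

Answer: 29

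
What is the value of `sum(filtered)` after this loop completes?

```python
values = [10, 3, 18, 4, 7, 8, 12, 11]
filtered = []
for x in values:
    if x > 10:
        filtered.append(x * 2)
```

Sum of doubled values > 10
`filtered` takes the values: [] → [36] → [36, 24] → [36, 24, 22]
So `sum(filtered)` = 82

Answer: 82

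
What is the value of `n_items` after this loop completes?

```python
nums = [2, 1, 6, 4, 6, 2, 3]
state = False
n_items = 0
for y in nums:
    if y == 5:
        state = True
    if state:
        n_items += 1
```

Count elements after first 5 in [2, 1, 6, 4, 6, 2, 3]
`n_items` takes the values: 0

Answer: 0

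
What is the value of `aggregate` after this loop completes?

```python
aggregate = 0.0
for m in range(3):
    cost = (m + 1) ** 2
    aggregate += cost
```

Sum of squared losses 1² + 2² + ... + 3²
`aggregate` takes the values: 0.0 → 1.0 → 5.0 → 14.0

Answer: 14.0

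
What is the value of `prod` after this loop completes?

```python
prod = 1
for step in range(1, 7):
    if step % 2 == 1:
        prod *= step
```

Product of odd numbers 1 to 6
`prod` takes the values: 1 → 3 → 15

Answer: 15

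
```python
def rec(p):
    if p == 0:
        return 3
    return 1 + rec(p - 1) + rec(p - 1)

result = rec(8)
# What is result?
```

rec(p) = 1 + 2·rec(p-1), rec(0)=3. Closed form: (3+1)·2^8 - 1 = 1023.

Answer: 1023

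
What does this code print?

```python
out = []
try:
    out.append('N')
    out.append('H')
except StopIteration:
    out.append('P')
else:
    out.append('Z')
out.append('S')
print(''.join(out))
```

Execution trace: 'N' (try body) → 'H' (try body, no exception) → 'Z' (else) → 'S' (after the try/except). Output: NHZS

Answer: NHZS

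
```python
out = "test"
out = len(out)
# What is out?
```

Trace:
`out = "test"` → out = 'test'
`out = len(out)` → out = 4
So out = 4

Answer: 4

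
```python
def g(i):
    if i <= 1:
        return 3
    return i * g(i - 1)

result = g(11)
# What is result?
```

g(11) = 11 * 10 * 9 * 8 * 7 * 6 * 5 * 4 * 3 * 2 * 3 = 119750400

Answer: 119750400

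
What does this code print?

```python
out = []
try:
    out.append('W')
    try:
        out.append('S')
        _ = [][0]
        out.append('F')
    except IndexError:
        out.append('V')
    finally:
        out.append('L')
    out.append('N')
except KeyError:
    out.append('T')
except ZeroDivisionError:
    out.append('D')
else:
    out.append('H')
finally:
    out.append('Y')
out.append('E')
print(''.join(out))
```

Execution trace: 'W' (try body) → 'S' (inner try body) → 'V' (inner except IndexError) → 'L' (inner finally) → 'N' (try body, no exception) → 'H' (else) → 'Y' (finally) → 'E' (after the try/except). Output: WSVLNHYE

Answer: WSVLNHYE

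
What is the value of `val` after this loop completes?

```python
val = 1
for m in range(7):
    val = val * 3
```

Multiply by 3, 7 times: 1 * 3^7 = 2187
`val` takes the values: 1 → 3 → 9 → 27 → 81 → 243 → 729 → 2187

Answer: 2187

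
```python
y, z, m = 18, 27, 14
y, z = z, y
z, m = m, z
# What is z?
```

Trace:
`y, z, m = 18, 27, 14` → y = 18; z = 27; m = 14
`y, z = z, y` → y = 27; z = 18
`z, m = m, z` → z = 14; m = 18
So z = 14

Answer: 14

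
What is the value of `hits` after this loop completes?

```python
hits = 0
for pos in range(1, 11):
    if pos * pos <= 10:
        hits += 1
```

Count numbers where pos² ≤ 10
`hits` takes the values: 0 → 1 → 2 → 3

Answer: 3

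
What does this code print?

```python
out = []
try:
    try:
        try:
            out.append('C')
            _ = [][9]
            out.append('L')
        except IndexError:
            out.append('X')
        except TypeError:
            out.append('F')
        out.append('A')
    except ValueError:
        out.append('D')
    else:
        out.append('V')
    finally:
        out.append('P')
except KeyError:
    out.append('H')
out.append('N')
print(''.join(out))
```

Execution trace: 'C' (inner try body) → 'X' (inner except IndexError) → 'A' (try body, no exception) → 'V' (else) → 'P' (finally) → 'N' (after the try/except). Output: CXAVPN

Answer: CXAVPN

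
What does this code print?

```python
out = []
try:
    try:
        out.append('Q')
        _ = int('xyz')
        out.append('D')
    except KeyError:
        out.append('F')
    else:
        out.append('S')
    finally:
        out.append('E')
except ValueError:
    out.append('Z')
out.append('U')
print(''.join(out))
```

Execution trace: 'Q' (try body) → 'E' (finally) → 'Z' (outer except ValueError) → 'U' (after the try/except). Output: QEZU

Answer: QEZU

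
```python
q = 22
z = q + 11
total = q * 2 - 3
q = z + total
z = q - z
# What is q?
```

Trace:
`q = 22` → q = 22
`z = q + 11` → z = 33
`total = q * 2 - 3` → total = 41
`q = z + total` → q = 74
`z = q - z` → z = 41
So q = 74

Answer: 74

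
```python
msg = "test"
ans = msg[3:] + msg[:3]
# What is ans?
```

Trace:
`msg = "test"` → msg = 'test'
`ans = msg[3:] + msg[:3]` → ans = 'ttes'
So ans = 'ttes'

Answer: 'ttes'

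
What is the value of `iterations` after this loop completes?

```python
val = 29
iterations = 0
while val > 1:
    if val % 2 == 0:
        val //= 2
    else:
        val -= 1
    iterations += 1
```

Steps to reduce 29 to 1
`iterations` takes the values: 0 → 1 → 2 → 3 → 4 → 5 → 6 → 7

Answer: 7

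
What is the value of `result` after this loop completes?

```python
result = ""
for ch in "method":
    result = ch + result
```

Reverse 'method'
`result` takes the values: "" → "m" → "em" → "tem" → "htem" → "ohtem" → "dohtem"

Answer: "dohtem"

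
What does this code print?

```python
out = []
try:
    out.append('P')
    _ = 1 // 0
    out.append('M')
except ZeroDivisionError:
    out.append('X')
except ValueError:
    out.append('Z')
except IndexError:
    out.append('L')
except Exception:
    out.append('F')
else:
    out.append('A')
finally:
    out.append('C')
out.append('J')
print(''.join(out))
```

Execution trace: 'P' (try body) → 'X' (except ZeroDivisionError) → 'C' (finally) → 'J' (after the try/except). Output: PXCJ

Answer: PXCJ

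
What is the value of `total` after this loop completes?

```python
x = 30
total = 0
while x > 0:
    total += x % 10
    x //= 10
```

Sum digits of 30
`total` takes the values: 0 → 3

Answer: 3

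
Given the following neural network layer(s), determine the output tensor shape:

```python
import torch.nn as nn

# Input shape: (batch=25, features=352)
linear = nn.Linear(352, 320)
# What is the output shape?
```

Input: (25, 352) -> Output: (25, 320)

Answer: (25, 320)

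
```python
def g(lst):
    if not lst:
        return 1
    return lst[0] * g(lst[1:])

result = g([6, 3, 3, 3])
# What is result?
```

Product over [6, 3, 3, 3] = 6 * 3 * 3 * 3 = 162

Answer: 162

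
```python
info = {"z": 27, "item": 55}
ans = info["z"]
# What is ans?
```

Trace:
`info = {"z": 27, "item": 55}` → info = {'z': 27, 'item': 55}
`ans = info["z"]` → ans = 27
So ans = 27

Answer: 27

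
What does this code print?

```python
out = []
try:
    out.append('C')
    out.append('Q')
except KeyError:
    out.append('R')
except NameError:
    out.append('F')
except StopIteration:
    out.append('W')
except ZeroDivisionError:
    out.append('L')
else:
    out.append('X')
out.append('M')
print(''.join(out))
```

Execution trace: 'C' (try body) → 'Q' (try body, no exception) → 'X' (else) → 'M' (after the try/except). Output: CQXM

Answer: CQXM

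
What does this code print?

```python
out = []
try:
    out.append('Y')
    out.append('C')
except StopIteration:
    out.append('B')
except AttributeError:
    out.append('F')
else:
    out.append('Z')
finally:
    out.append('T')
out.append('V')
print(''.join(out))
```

Execution trace: 'Y' (try body) → 'C' (try body, no exception) → 'Z' (else) → 'T' (finally) → 'V' (after the try/except). Output: YCZTV

Answer: YCZTV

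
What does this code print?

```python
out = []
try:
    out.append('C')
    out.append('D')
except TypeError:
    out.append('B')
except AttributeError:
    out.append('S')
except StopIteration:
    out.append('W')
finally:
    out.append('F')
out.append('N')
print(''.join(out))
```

Execution trace: 'C' (try body) → 'D' (try body, no exception) → 'F' (finally) → 'N' (after the try/except). Output: CDFN

Answer: CDFN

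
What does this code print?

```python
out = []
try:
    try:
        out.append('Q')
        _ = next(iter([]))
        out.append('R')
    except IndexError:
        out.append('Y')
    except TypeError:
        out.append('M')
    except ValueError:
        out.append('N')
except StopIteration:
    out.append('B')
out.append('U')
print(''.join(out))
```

Execution trace: 'Q' (try body) → 'B' (outer except StopIteration) → 'U' (after the try/except). Output: QBU

Answer: QBU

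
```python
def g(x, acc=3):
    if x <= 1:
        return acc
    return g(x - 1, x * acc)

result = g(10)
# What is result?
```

Accumulator trace (n, acc): (10, 3) -> (9, 30) -> (8, 270) -> (7, 2160) -> (6, 15120) -> (5, 90720) -> (4, 453600) -> (3, 1814400) -> (2, 5443200) -> (1, 10886400) -> return 10886400

Answer: 10886400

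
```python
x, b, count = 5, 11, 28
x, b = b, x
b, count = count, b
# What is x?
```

Trace:
`x, b, count = 5, 11, 28` → x = 5; b = 11; count = 28
`x, b = b, x` → x = 11; b = 5
`b, count = count, b` → b = 28; count = 5
So x = 11

Answer: 11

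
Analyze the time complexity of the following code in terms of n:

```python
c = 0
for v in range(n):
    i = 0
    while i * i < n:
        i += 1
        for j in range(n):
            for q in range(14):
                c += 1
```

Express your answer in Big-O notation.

Each loop level contributes: n × √n × n × 1. Multiplying the contributions gives O(n^2√n).

Answer: O(n^2√n)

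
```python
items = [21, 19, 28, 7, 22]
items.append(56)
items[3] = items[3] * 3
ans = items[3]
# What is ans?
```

Trace:
`items = [21, 19, 28, 7, 22]` → items = [21, 19, 28, 7, 22]
`items.append(56)` → items = [21, 19, 28, 7, 22, 56]
`items[3] = items[3] * 3` → items = [21, 19, 28, 21, 22, 56]
`ans = items[3]` → ans = 21
So ans = 21

Answer: 21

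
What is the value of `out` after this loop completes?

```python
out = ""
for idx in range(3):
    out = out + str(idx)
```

Concatenate digits 0 to 2
`out` takes the values: "" → "0" → "01" → "012"

Answer: "012"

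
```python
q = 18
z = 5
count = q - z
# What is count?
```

Trace:
`q = 18` → q = 18
`z = 5` → z = 5
`count = q - z` → count = 13
So count = 13

Answer: 13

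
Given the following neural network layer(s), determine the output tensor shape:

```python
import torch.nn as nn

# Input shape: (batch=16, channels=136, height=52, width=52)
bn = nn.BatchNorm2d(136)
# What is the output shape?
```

Input: (16, 136, 52, 52) -> Output: (16, 136, 52, 52)

Answer: (16, 136, 52, 52)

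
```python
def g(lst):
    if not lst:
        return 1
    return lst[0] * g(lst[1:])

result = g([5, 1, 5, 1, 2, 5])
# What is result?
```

Product over [5, 1, 5, 1, 2, 5] = 5 * 1 * 5 * 1 * 2 * 5 = 250

Answer: 250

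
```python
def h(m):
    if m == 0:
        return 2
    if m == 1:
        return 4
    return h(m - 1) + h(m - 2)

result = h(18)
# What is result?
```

Build up from base cases: h(0)=2, h(1)=4, h(2)=6, h(3)=10, h(4)=16, h(5)=26, h(6)=42, ..., h(18)=13530

Answer: 13530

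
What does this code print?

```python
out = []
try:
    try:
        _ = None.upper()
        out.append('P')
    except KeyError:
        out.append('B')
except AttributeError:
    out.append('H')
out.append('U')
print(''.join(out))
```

Execution trace: 'H' (outer except AttributeError) → 'U' (after the try/except). Output: HU

Answer: HU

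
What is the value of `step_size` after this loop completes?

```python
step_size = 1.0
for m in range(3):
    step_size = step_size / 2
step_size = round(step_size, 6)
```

Halving LR 3 times: 1 / 2^3
`step_size` takes the values: 1.0 → 0.5 → 0.25 → 0.125

Answer: 0.125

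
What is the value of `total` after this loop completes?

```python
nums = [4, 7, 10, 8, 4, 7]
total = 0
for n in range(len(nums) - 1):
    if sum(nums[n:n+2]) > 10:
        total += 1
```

Count windows with sum > 10
`total` takes the values: 0 → 1 → 2 → 3 → 4 → 5

Answer: 5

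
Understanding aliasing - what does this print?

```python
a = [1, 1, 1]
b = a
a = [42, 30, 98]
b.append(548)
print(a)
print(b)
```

Key concept: rebinding vs mutation: a is rebound to a new list, b still points at the original.
Step by step:
`a = [1, 1, 1]` → a = [1, 1, 1]
`b = a` → b = [1, 1, 1] (same object as a)
`a = [42, 30, 98]` → a = [42, 30, 98]
`b.append(548)` → b = [1, 1, 1, 548]
`print(a)` → prints [42, 30, 98]
`print(b)` → prints [1, 1, 1, 548]

Answer:
[42, 30, 98]
[1, 1, 1, 548]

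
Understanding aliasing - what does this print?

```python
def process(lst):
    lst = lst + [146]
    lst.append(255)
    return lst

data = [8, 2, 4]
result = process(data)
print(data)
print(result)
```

Key concept: rebinding parameter vs mutation.
Step by step:
`data = [8, 2, 4]` → data = [8, 2, 4]
`result = process(data)` → result = [8, 2, 4, 146, 255]
`print(data)` → prints [8, 2, 4]
`print(result)` → prints [8, 2, 4, 146, 255]

Answer:
[8, 2, 4]
[8, 2, 4, 146, 255]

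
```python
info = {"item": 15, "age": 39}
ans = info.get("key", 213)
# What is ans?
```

Trace:
`info = {"item": 15, "age": 39}` → info = {'item': 15, 'age': 39}
`ans = info.get("key", 213)` → ans = 213
So ans = 213

Answer: 213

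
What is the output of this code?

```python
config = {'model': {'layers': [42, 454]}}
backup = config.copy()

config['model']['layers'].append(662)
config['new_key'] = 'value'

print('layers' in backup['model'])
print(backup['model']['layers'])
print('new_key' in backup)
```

Key concept: shallow copy gotcha with nested dict.
Step by step:
`config = {'model': {'layers': [42, 454]}}` → config = {'model': {'layers': [42, 454]}}
`backup = config.copy()` → backup = {'model': {'layers': [42, 454]}}
`config['model']['layers'].append(662)` → config = {'model': {'layers': [42, 454, 662]}}; backup = {'model': {'layers': [42, 454, 662]}}
`config['new_key'] = 'value'` → config = {'model': {'layers': [42, 454, 662]}, 'new_key': 'value'}
`print('layers' in backup['model'])` → prints True
`print(backup['model']['layers'])` → prints [42, 454, 662]
`print('new_key' in backup)` → prints False

Answer:
True
[42, 454, 662]
False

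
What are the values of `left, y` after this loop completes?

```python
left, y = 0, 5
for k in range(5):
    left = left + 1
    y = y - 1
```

left goes 0→5, y goes 5→0
`left, y` takes the values: (0, 5) → (1, 5) → (1, 4) → (2, 4) → (2, 3) → (3, 3) → (3, 2) → (4, 2) → (4, 1) → (5, 1) → (5, 0)

Answer: 5, 0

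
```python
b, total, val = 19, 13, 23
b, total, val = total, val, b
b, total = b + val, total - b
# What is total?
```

Trace:
`b, total, val = 19, 13, 23` → b = 19; total = 13; val = 23
`b, total, val = total, val, b` → b = 13; total = 23; val = 19
`b, total = b + val, total - b` → b = 32; total = 10
So total = 10

Answer: 10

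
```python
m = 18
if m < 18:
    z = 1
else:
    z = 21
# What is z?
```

Trace:
`m = 18` → m = 18
`if m < 18: ...` → m < 18 is False, take else branch → z = 21
So z = 21

Answer: 21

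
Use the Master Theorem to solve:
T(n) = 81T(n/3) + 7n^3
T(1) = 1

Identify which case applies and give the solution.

a=81, b=3, f(n)=7n^3. log_3(81) = 4. Since c=3 < 4, Case 1 applies: T(n) = Θ(n^log_b(a)) = O(n^4).

Answer: O(n^4) - Case 1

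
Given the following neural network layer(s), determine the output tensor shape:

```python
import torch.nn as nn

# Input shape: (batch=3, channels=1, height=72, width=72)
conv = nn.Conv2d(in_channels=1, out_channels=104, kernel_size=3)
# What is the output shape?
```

Input: (3, 1, 72, 72) -> Output: (3, 104, 70, 70)

Answer: (3, 104, 70, 70)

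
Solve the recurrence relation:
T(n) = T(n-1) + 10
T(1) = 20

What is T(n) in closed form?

Unrolling: T(n) = T(1) + 10·(n-1) = 20 + 10(n-1) = 10n + 10.

Answer: T(n) = 10n + 10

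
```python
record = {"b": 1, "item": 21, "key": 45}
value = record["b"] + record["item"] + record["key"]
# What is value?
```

Trace:
`record = {"b": 1, "item": 21, "key": 45}` → record = {'b': 1, 'item': 21, 'key': 45}
`value = record["b"] + record["item"] + record["key"]` → value = 67
So value = 67

Answer: 67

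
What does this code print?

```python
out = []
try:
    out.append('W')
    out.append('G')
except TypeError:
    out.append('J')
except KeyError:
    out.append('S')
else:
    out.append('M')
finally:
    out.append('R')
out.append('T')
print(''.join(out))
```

Execution trace: 'W' (try body) → 'G' (try body, no exception) → 'M' (else) → 'R' (finally) → 'T' (after the try/except). Output: WGMRT

Answer: WGMRT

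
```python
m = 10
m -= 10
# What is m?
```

Trace:
`m = 10` → m = 10
`m -= 10` → m = 0
So m = 0

Answer: 0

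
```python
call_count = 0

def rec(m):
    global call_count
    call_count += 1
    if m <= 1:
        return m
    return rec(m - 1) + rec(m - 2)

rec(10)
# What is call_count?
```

Calls(m) = 1 + Calls(m-1) + Calls(m-2); Calls(0)=Calls(1)=1. For m=10 this gives 177.

Answer: 177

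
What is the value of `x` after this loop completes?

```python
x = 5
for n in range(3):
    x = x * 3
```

Multiply by 3, 3 times: 5 * 3^3 = 135
`x` takes the values: 5 → 15 → 45 → 135

Answer: 135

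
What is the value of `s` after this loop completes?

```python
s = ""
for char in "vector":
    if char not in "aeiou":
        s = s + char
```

Remove vowels from 'vector'
`s` takes the values: "" → "v" → "vc" → "vct" → "vctr"

Answer: "vctr"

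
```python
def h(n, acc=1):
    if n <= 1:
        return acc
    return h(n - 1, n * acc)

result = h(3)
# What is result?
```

Accumulator trace (n, acc): (3, 1) -> (2, 3) -> (1, 6) -> return 6

Answer: 6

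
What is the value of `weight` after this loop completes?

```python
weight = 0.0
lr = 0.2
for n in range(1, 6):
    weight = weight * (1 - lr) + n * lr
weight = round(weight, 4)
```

Moving average with lr=0.2
`weight` takes the values: 0.0 → 0.2 → 0.56 → 1.048 → 1.6384 → 2.31072 → 2.3107

Answer: 2.3107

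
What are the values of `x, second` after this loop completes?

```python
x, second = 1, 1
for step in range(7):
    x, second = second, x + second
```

Fibonacci: after 7 iterations
`x, second` takes the values: (1, 1) → (1, 2) → (2, 3) → (3, 5) → (5, 8) → (8, 13) → (13, 21) → (21, 34)

Answer: 21, 34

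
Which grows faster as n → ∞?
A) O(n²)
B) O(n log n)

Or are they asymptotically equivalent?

O(n²) vs O(n log n): Higher order terms dominate.

Answer: A) O(n²) grows faster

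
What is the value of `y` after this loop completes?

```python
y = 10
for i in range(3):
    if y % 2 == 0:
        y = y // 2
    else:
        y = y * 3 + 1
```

Collatz-style transformation from 10
`y` takes the values: 10 → 5 → 16 → 8

Answer: 8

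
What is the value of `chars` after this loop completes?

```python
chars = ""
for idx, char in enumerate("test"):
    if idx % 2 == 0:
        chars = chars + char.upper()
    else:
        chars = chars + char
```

Uppercase even positions in 'test'
`chars` takes the values: "" → "T" → "Te" → "TeS" → "TeSt"

Answer: "TeSt"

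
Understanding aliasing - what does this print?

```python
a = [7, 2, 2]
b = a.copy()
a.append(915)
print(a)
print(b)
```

Key concept: list.copy() creates independent copy.
Step by step:
`a = [7, 2, 2]` → a = [7, 2, 2]
`b = a.copy()` → b = [7, 2, 2]
`a.append(915)` → a = [7, 2, 2, 915]
`print(a)` → prints [7, 2, 2, 915]
`print(b)` → prints [7, 2, 2]

Answer:
[7, 2, 2, 915]
[7, 2, 2]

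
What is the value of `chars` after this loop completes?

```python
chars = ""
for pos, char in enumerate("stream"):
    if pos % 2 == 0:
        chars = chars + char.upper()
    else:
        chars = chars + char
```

Uppercase even positions in 'stream'
`chars` takes the values: "" → "S" → "St" → "StR" → "StRe" → "StReA" → "StReAm"

Answer: "StReAm"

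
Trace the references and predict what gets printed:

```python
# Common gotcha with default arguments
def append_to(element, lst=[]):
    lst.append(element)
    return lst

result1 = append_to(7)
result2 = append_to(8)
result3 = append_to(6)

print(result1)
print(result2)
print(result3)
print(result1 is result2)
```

Key concept: mutable default argument gotcha.
Step by step:
`result1 = append_to(7)` → result1 = [7]
`result2 = append_to(8)` → result1 = [7, 8] (same object as result2); result2 = [7, 8] (same object as result1)
`result3 = append_to(6)` → result1 = [7, 8, 6] (same object as result2, result3); result2 = [7, 8, 6] (same object as result1, result3); result3 = [7, 8, 6] (same object as result1, result2)
`print(result1)` → prints [7, 8, 6]
`print(result2)` → prints [7, 8, 6]
`print(result3)` → prints [7, 8, 6]
`print(result1 is result2)` → prints True

Answer:
[7, 8, 6]
[7, 8, 6]
[7, 8, 6]
True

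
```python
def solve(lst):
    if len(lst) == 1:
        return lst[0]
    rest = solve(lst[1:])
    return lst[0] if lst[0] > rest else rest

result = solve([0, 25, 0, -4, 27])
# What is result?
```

Recursive max over [0, 25, 0, -4, 27] = 27

Answer: 27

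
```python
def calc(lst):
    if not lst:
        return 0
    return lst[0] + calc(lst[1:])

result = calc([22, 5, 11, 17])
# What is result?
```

22 + 5 + 11 + 17 + 0 = 55

Answer: 55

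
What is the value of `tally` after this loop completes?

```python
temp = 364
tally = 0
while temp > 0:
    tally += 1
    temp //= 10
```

Count digits by repeated division by 10
`tally` takes the values: 0 → 1 → 2 → 3

Answer: 3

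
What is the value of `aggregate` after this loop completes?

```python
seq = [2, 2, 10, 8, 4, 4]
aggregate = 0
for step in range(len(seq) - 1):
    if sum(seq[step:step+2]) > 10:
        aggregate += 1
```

Count windows with sum > 10
`aggregate` takes the values: 0 → 1 → 2 → 3

Answer: 3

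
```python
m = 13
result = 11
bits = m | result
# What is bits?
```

Trace:
`m = 13` → m = 13
`result = 11` → result = 11
`bits = m | result` → bits = 15
So bits = 15

Answer: 15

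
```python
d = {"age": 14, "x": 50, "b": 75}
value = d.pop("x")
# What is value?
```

Trace:
`d = {"age": 14, "x": 50, "b": 75}` → d = {'age': 14, 'x': 50, 'b': 75}
`value = d.pop("x")` → d = {'age': 14, 'b': 75}; value = 50
So value = 50

Answer: 50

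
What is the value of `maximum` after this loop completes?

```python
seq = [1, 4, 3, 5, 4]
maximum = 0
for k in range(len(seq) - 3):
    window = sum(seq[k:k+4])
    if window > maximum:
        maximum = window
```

Max sum of 4-element window in [1, 4, 3, 5, 4]
`maximum` takes the values: 0 → 13 → 16

Answer: 16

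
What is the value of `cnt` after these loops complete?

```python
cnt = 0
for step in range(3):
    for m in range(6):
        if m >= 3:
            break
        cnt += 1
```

Inner breaks at 3, outer runs 3 times
`cnt` takes the values: 0 → 1 → 2 → 3 → 4 → 5 → 6 → 7 → 8 → 9

Answer: 9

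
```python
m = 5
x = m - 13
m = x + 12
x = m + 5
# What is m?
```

Trace:
`m = 5` → m = 5
`x = m - 13` → x = -8
`m = x + 12` → m = 4
`x = m + 5` → x = 9
So m = 4

Answer: 4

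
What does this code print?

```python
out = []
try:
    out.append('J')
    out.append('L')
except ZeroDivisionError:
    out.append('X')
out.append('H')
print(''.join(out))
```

Execution trace: 'J' (try body) → 'L' (try body, no exception) → 'H' (after the try/except). Output: JLH

Answer: JLH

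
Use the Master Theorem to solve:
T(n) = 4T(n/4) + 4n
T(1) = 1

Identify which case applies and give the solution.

a=4, b=4, f(n)=4n. log_4(4) = 1. Since c=1 = 1, Case 2 applies: T(n) = Θ(n^log_b(a) · log n) = O(n log n).

Answer: O(n log n) - Case 2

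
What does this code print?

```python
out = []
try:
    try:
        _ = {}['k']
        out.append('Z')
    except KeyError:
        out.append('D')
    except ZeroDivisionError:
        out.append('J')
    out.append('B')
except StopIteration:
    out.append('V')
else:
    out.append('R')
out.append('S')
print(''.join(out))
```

Execution trace: 'D' (inner except KeyError) → 'B' (try body, no exception) → 'R' (else) → 'S' (after the try/except). Output: DBRS

Answer: DBRS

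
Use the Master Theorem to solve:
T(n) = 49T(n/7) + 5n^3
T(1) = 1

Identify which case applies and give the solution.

a=49, b=7, f(n)=5n^3. log_7(49) = 2. Since c=3 > 2 and the regularity condition holds (49(n/7)^3 = (49/7^3)n^3 with 49/7^3 < 1), Case 3 applies: T(n) = Θ(f(n)) = O(n^3).

Answer: O(n^3) - Case 3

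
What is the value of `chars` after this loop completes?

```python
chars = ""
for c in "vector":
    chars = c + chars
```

Reverse 'vector'
`chars` takes the values: "" → "v" → "ev" → "cev" → "tcev" → "otcev" → "rotcev"

Answer: "rotcev"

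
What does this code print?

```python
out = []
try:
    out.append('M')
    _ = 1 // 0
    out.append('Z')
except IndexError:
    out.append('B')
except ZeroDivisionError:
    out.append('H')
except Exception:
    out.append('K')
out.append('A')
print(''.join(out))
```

Execution trace: 'M' (try body) → 'H' (except ZeroDivisionError) → 'A' (after the try/except). Output: MHA

Answer: MHA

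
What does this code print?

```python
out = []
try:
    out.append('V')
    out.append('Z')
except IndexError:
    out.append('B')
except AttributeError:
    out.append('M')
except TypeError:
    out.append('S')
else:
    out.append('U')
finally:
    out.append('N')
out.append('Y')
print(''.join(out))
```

Execution trace: 'V' (try body) → 'Z' (try body, no exception) → 'U' (else) → 'N' (finally) → 'Y' (after the try/except). Output: VZUNY

Answer: VZUNY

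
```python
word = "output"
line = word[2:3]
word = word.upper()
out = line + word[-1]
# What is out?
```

Trace:
`word = "output"` → word = 'output'
`line = word[2:3]` → line = 't'
`word = word.upper()` → word = 'OUTPUT'
`out = line + word[-1]` → out = 'tT'
So out = 'tT'

Answer: 'tT'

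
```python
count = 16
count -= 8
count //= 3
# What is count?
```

Trace:
`count = 16` → count = 16
`count -= 8` → count = 8
`count //= 3` → count = 2
So count = 2

Answer: 2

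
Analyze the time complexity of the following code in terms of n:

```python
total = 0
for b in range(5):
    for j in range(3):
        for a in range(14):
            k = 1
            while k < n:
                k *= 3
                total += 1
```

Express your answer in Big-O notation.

Each loop level contributes: 1 × 1 × 1 × log n. Multiplying the contributions gives O(log n).

Answer: O(log n)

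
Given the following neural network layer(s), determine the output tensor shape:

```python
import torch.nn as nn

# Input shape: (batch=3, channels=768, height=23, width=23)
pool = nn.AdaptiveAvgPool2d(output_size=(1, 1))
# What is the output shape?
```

Input: (3, 768, 23, 23) -> Output: (3, 768, 1, 1)

Answer: (3, 768, 1, 1)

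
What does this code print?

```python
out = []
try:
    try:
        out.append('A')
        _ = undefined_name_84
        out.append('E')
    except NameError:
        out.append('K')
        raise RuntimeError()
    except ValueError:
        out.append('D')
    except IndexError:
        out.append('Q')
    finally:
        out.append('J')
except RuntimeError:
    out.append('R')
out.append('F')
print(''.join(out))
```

Execution trace: 'A' (inner try body) → 'K' (inner except NameError) → 'J' (inner finally) → 'R' (outer except RuntimeError) → 'F' (after the try/except). Output: AKJRF

Answer: AKJRF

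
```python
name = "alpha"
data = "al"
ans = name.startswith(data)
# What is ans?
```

Trace:
`name = "alpha"` → name = 'alpha'
`data = "al"` → data = 'al'
`ans = name.startswith(data)` → ans = True
So ans = True

Answer: True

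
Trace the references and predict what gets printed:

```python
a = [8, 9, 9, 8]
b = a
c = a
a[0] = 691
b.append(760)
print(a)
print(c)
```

Key concept: multiple aliases.
Step by step:
`a = [8, 9, 9, 8]` → a = [8, 9, 9, 8]
`b = a` → b = [8, 9, 9, 8] (same object as a)
`c = a` → c = [8, 9, 9, 8] (same object as a, b)
`a[0] = 691` → a = [691, 9, 9, 8] (same object as b, c); b = [691, 9, 9, 8] (same object as a, c); c = [691, 9, 9, 8] (same object as a, b)
`b.append(760)` → a = [691, 9, 9, 8, 760] (same object as b, c); b = [691, 9, 9, 8, 760] (same object as a, c); c = [691, 9, 9, 8, 760] (same object as a, b)
`print(a)` → prints [691, 9, 9, 8, 760]
`print(c)` → prints [691, 9, 9, 8, 760]

Answer:
[691, 9, 9, 8, 760]
[691, 9, 9, 8, 760]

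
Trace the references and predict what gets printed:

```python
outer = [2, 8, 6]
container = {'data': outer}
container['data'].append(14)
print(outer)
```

Key concept: dict holds reference to list.
Step by step:
`outer = [2, 8, 6]` → outer = [2, 8, 6]
`container = {'data': outer}` → container = {'data': [2, 8, 6]}
`container['data'].append(14)` → outer = [2, 8, 6, 14]; container = {'data': [2, 8, 6, 14]}
`print(outer)` → prints [2, 8, 6, 14]

Answer: [2, 8, 6, 14]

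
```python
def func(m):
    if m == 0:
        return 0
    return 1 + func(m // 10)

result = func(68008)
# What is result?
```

Count of digits of 68008: 5

Answer: 5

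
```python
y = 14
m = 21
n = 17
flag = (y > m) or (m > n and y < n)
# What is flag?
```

Trace:
`y = 14` → y = 14
`m = 21` → m = 21
`n = 17` → n = 17
`flag = (y > m) or (m > n and y < n)` → flag = True
So flag = True

Answer: True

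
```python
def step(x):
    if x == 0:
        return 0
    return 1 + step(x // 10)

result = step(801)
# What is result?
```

Count of digits of 801: 3

Answer: 3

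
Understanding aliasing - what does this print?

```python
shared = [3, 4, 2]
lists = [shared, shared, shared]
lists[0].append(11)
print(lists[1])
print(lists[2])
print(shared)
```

Key concept: list of same reference.
Step by step:
`shared = [3, 4, 2]` → shared = [3, 4, 2]
`lists = [shared, shared, shared]` → lists = [[3, 4, 2], [3, 4, 2], [3, 4, 2]]
`lists[0].append(11)` → shared = [3, 4, 2, 11]; lists = [[3, 4, 2, 11], [3, 4, 2, 11], [3, 4, 2, 11]]
`print(lists[1])` → prints [3, 4, 2, 11]
`print(lists[2])` → prints [3, 4, 2, 11]
`print(shared)` → prints [3, 4, 2, 11]

Answer:
[3, 4, 2, 11]
[3, 4, 2, 11]
[3, 4, 2, 11]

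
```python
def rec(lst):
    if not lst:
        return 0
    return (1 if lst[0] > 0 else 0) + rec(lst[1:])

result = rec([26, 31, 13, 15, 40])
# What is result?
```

Count of positive elements in [26, 31, 13, 15, 40] = 5

Answer: 5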